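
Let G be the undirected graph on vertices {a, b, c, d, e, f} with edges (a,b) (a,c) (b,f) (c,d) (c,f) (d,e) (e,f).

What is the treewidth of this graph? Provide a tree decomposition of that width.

The largest bag has 3 vertices, giving width 2; this decomposition certifies tw(G) ≤ 2. The edges d–e–f–c–d form a cycle, so G is not a tree and its treewidth is at least 2. Therefore the treewidth is 2.

Treewidth 2.
Bags: B1 = {c, d, e}  B2 = {c, e, f}  B3 = {a, c, f}  B4 = {a, b, f}
Tree: B1–B2, B2–B3, B3–B4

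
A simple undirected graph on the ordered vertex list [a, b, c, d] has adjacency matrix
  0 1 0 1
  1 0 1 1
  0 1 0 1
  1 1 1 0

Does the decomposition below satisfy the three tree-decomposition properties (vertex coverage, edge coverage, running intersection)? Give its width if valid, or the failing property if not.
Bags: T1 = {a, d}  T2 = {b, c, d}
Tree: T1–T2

No — edge (b,a) lies in no bag.

A tree decomposition must satisfy three properties: every vertex lies in some bag; for every edge, both endpoints lie together in some bag; and for every vertex, the bags containing it form a connected subtree. Here edge (b,a) lies in no bag, so the decomposition is invalid.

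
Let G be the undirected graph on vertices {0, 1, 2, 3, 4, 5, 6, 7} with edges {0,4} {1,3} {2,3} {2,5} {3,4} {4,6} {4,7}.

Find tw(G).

A width-1 tree decomposition is:
Bags: B1 = {1, 3}  B2 = {3, 4}  B3 = {4, 7}  B4 = {0, 4}  B5 = {2, 3}  B6 = {4, 6}  B7 = {2, 5}
Tree: B1–B2, B2–B3, B2–B4, B2–B5, B2–B6, B5–B7
Every bag has size at most 2, so the width is 2 − 1 = 1 and tw(G) ≤ 1. Since G has at least one edge (e.g. 3–1), it is not an edgeless graph, so tw(G) ≥ 1. Hence tw(G) = 1 exactly.

1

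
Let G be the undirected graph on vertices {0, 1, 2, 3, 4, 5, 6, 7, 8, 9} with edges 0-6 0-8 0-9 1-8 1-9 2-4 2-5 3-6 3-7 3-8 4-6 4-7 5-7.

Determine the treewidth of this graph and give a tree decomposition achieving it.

Treewidth 2.
One such decomposition:
Bags: B1 = {2, 5, 7}  B2 = {2, 4, 7}  B3 = {3, 4, 7}  B4 = {3, 4, 6}  B5 = {3, 6, 8}  B6 = {0, 6, 8}  B7 = {0, 1, 8}  B8 = {0, 1, 9}
Tree: B1–B2, B2–B3, B3–B4, B4–B5, B5–B6, B6–B7, B7–B8

Each bag holds 3 vertices, so the decomposition has width 2, which upper-bounds the treewidth. Since 5–2–4–7–5 is a cycle in G, G is not acyclic. Forests are exactly the graphs of treewidth ≤ 1, so tw(G) ≥ 2. Therefore the treewidth is 2.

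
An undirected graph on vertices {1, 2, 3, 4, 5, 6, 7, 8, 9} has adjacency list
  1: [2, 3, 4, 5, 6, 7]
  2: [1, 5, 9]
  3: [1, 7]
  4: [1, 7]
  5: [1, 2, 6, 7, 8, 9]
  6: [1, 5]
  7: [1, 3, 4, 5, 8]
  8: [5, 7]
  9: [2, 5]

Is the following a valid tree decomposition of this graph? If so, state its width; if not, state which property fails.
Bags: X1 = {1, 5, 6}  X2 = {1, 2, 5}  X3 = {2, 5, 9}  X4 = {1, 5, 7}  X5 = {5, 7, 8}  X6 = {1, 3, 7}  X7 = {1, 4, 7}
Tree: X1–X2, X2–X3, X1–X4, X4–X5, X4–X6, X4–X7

Yes; width 2.

Every vertex of G appears in some bag (union = {1, 2, 3, 4, 5, 6, 7, 8, 9}); every edge is covered by a bag; and for each vertex v the set of bags containing v is connected in the bag tree. The decomposition is therefore valid. The largest bag has 3 vertices, so the width is 2.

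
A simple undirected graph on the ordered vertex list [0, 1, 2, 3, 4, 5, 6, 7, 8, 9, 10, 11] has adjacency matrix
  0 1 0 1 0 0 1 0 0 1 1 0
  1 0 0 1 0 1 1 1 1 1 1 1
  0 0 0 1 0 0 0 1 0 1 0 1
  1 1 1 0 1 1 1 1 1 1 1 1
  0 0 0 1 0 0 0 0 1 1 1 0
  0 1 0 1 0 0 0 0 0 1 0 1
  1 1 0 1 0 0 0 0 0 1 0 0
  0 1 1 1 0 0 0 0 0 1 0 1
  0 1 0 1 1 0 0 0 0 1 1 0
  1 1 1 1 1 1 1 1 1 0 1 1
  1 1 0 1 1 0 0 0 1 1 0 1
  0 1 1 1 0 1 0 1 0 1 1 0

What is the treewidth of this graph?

A width-4 tree decomposition is:
Bags: B1 = {0, 1, 3, 9, 10}  B2 = {0, 1, 3, 6, 9}  B3 = {1, 3, 9, 10, 11}  B4 = {1, 3, 7, 9, 11}  B5 = {1, 3, 8, 9, 10}  B6 = {3, 4, 8, 9, 10}  B7 = {1, 3, 5, 9, 11}  B8 = {2, 3, 7, 9, 11}
Tree: B1–B2, B1–B3, B3–B4, B1–B5, B5–B6, B3–B7, B4–B8
The largest bag has 5 vertices, giving width 4; this decomposition certifies tw(G) ≤ 4. For the lower bound, the 5 vertices {0, 1, 3, 9, 10} are pairwise adjacent, and any tree decomposition puts a clique entirely inside one bag — forcing width ≥ 4. Combining the bounds, tw(G) = 4.

4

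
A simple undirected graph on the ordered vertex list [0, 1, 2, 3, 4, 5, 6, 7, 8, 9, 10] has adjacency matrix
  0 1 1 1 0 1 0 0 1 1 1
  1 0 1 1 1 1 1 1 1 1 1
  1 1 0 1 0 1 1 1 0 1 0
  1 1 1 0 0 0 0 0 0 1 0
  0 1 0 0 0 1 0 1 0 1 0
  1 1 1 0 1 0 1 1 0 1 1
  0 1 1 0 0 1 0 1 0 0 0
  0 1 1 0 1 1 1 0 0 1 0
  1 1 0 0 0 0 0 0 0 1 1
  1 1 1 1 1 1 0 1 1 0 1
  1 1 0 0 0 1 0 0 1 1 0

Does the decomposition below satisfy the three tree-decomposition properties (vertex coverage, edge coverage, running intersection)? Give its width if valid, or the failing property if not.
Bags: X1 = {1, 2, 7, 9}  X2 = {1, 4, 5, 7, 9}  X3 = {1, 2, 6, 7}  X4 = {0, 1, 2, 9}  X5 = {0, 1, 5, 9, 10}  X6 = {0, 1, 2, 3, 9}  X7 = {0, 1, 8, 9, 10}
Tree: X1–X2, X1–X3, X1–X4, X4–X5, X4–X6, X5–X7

No — edge (5,2) lies in no bag.

A tree decomposition must satisfy three properties: every vertex lies in some bag; for every edge, both endpoints lie together in some bag; and for every vertex, the bags containing it form a connected subtree. Here edge (5,2) lies in no bag, so the decomposition is invalid.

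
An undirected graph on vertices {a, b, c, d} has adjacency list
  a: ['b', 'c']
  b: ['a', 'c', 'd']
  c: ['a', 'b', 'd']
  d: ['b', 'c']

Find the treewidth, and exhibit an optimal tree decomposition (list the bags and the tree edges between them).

Treewidth 2.
One such decomposition:
Bags: B1 = {a, b, c}  B2 = {b, c, d}
Tree: B1–B2

Every bag has size at most 3, so the width is 3 − 1 = 2 and tw(G) ≤ 2. For the lower bound, the 3 vertices {b, c, d} are pairwise adjacent, and any tree decomposition puts a clique entirely inside one bag — forcing width ≥ 2. Therefore the treewidth is 2.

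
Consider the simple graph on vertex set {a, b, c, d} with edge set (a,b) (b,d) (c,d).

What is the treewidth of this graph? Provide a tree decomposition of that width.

The largest bag has 2 vertices, giving width 1; this decomposition certifies tw(G) ≤ 1. Since G has at least one edge (e.g. c–d), it is not an edgeless graph, so tw(G) ≥ 1. Combining the bounds, tw(G) = 1.

Treewidth 1.
One such decomposition:
Bags: B1 = {c, d}  B2 = {b, d}  B3 = {a, b}
Tree: B1–B2, B2–B3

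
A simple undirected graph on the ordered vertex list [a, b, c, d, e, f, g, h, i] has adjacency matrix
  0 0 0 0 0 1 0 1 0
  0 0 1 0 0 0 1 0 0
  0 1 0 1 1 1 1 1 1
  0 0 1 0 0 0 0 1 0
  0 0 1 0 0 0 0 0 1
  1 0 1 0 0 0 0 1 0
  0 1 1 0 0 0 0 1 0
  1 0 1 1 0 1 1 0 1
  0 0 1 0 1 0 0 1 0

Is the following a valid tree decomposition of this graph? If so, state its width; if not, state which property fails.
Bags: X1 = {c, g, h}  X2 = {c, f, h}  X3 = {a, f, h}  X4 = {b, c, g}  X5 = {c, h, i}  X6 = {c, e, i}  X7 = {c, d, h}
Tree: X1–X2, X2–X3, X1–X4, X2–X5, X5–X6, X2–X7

Yes; width 2.

Checking the three conditions: (i) the bags cover all of {a, b, c, d, e, f, g, h, i}; (ii) for each edge, some bag contains both endpoints; (iii) the bags containing any fixed vertex form a subtree. All hold, so the decomposition is valid with width 3 − 1 = 2.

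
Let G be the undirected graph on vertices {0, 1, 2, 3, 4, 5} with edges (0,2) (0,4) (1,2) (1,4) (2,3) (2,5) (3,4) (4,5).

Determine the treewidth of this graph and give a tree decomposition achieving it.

Every bag has size at most 3, so the width is 3 − 1 = 2 and tw(G) ≤ 2. Since 2–3–4–1–2 is a cycle in G, G is not acyclic. Forests are exactly the graphs of treewidth ≤ 1, so tw(G) ≥ 2. Combining the bounds, tw(G) = 2.

Treewidth 2.
One such decomposition:
Bags: B1 = {2, 3, 4}  B2 = {1, 2, 4}  B3 = {2, 4, 5}  B4 = {0, 2, 4}
Tree: B1–B2, B2–B3, B3–B4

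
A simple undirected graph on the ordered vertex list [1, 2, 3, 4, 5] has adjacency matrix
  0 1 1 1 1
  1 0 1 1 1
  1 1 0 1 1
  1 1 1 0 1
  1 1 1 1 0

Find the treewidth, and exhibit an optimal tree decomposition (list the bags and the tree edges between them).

A single bag containing all 5 vertices is trivially a valid decomposition of width 4. Conversely, {1, 2, 3, 4, 5} is a clique of size 5, and the vertices of any clique must share a bag in every tree decomposition; so some bag has ≥ 5 vertices and tw(G) ≥ 4. The upper and lower bounds meet at 4, so that is the treewidth.

Treewidth 4.
Bags: B1 = {1, 2, 3, 4, 5}
Tree: (single bag)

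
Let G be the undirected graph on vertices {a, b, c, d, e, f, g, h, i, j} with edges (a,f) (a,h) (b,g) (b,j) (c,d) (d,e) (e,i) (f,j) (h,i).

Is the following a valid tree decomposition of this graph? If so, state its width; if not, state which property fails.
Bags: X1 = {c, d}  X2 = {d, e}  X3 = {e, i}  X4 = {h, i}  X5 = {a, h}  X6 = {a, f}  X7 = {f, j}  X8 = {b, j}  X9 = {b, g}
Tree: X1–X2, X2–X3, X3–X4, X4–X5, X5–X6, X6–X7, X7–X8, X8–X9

Checking the three conditions: (i) the bags cover all of {a, b, c, d, e, f, g, h, i, j}; (ii) for each edge, some bag contains both endpoints; (iii) the bags containing any fixed vertex form a subtree. All hold, so the decomposition is valid with width 2 − 1 = 1.

Yes; width 1.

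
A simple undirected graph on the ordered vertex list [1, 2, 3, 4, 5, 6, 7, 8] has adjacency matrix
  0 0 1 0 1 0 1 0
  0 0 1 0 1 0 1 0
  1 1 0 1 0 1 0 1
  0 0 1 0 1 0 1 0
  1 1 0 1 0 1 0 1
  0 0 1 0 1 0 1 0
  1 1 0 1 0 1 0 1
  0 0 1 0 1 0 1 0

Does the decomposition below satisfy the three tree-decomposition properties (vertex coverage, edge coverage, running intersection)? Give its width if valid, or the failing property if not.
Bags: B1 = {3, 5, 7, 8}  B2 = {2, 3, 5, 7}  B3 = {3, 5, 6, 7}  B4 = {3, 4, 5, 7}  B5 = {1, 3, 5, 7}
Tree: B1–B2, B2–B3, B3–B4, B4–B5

Yes; width 3.

Checking the three conditions: (i) the bags cover all of {1, 2, 3, 4, 5, 6, 7, 8}; (ii) for each edge, some bag contains both endpoints; (iii) the bags containing any fixed vertex form a subtree. All hold, so the decomposition is valid with width 4 − 1 = 3.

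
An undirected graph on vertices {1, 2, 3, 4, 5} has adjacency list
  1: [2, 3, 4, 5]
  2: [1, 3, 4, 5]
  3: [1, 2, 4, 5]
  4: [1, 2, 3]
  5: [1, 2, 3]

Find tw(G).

A width-3 tree decomposition is:
Bags: B1 = {1, 2, 3, 5}  B2 = {1, 2, 3, 4}
Tree: B1–B2
The largest bag has 4 vertices, giving width 3; this decomposition certifies tw(G) ≤ 3. On the other hand G contains the 4-clique {1, 2, 3, 4}. A clique must lie in a single bag of any decomposition, so no decomposition can have width below 3. Combining the bounds, tw(G) = 3.

3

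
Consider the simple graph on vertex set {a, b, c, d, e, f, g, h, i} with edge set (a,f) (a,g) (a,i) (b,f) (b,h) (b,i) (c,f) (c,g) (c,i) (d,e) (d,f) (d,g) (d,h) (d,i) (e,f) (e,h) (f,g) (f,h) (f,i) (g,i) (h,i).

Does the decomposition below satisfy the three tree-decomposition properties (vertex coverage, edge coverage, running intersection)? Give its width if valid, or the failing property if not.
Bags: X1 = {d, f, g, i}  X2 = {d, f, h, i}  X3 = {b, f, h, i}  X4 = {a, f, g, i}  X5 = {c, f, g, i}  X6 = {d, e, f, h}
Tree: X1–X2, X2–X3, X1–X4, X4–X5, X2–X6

Vertex coverage: the bags together contain {a, b, c, d, e, f, g, h, i}, the full vertex set. Edge coverage: each edge of G has both endpoints in at least one bag. Running intersection: for every vertex, the bags containing it form a connected subtree. All three properties hold, so this is a valid tree decomposition of width max|bag| − 1 = 3, and hence tw(G) ≤ 3.

Yes; width 3.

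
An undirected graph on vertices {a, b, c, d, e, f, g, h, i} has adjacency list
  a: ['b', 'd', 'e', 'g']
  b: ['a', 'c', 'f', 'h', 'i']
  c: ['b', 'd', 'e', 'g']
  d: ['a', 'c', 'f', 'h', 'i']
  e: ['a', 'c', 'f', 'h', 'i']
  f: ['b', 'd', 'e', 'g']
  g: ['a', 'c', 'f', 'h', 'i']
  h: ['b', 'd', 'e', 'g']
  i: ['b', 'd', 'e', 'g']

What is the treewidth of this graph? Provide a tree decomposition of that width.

Treewidth 4.
One such decomposition:
Bags: B1 = {b, c, d, e, g}  B2 = {b, d, e, g, i}  B3 = {b, d, e, f, g}  B4 = {a, b, d, e, g}  B5 = {b, d, e, g, h}
Tree: B1–B2, B2–B3, B3–B4, B4–B5

Every bag has size at most 5, so the width is 5 − 1 = 4 and tw(G) ≤ 4. For the lower bound: the 5 vertex sets {b,c}, {e,i}, {d,f}, {g}, {a} are disjoint, each induces a connected subgraph, and every pair is joined by at least one edge of G. Contracting each set to a single vertex therefore yields K_{5} as a minor, and since treewidth is minor-monotone, tw(G) ≥ tw(K_{5}) = 4. The upper and lower bounds meet at 4, so that is the treewidth.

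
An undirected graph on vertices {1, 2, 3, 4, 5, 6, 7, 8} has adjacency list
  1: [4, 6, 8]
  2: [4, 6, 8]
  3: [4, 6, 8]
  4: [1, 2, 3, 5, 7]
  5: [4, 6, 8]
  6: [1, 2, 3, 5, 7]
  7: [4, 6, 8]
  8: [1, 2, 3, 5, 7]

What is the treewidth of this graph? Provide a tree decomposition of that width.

Every bag has size at most 4, so the width is 4 − 1 = 3 and tw(G) ≤ 3. For the lower bound: the 4 vertex sets {4,5}, {3,8}, {6}, {1} are disjoint, each induces a connected subgraph, and every pair is joined by at least one edge of G. Contracting each set to a single vertex therefore yields K_{4} as a minor, and since treewidth is minor-monotone, tw(G) ≥ tw(K_{4}) = 3. The upper and lower bounds meet at 3, so that is the treewidth.

Treewidth 3.
One such decomposition:
Bags: B1 = {4, 5, 6, 8}  B2 = {3, 4, 6, 8}  B3 = {1, 4, 6, 8}  B4 = {2, 4, 6, 8}  B5 = {4, 6, 7, 8}
Tree: B1–B2, B2–B3, B3–B4, B4–B5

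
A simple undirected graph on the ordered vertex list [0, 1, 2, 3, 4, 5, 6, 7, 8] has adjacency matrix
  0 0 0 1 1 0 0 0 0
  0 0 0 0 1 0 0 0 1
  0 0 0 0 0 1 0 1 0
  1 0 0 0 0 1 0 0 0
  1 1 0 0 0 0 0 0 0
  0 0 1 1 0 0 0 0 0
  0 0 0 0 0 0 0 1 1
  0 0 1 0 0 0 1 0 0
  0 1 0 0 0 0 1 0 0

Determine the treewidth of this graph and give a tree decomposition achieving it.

Treewidth 2.
Bags: B1 = {0, 1, 4}  B2 = {0, 1, 3}  B3 = {1, 3, 5}  B4 = {1, 2, 5}  B5 = {1, 2, 7}  B6 = {1, 6, 7}  B7 = {1, 6, 8}
Tree: B1–B2, B2–B3, B3–B4, B4–B5, B5–B6, B6–B7

Each bag holds 3 vertices, so the decomposition has width 2, which upper-bounds the treewidth. The edges 1–4–0–3–5–2–7–6–8–1 form a cycle, so G is not a tree and its treewidth is at least 2. Hence tw(G) = 2 exactly.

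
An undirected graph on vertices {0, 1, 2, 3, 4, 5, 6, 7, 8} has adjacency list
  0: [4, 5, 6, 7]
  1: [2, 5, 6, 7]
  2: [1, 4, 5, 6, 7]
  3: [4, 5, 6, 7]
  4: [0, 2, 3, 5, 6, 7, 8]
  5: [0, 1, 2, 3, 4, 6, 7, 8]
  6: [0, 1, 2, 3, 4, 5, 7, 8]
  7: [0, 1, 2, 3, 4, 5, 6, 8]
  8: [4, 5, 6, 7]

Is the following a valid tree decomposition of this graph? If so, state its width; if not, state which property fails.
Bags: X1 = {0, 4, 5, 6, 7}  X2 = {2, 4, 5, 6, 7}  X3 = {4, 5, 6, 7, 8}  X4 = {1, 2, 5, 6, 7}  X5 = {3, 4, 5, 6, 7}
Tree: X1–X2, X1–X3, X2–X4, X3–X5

Every vertex of G appears in some bag (union = {0, 1, 2, 3, 4, 5, 6, 7, 8}); every edge is covered by a bag; and for each vertex v the set of bags containing v is connected in the bag tree. The decomposition is therefore valid. The largest bag has 5 vertices, so the width is 4.

Yes; width 4.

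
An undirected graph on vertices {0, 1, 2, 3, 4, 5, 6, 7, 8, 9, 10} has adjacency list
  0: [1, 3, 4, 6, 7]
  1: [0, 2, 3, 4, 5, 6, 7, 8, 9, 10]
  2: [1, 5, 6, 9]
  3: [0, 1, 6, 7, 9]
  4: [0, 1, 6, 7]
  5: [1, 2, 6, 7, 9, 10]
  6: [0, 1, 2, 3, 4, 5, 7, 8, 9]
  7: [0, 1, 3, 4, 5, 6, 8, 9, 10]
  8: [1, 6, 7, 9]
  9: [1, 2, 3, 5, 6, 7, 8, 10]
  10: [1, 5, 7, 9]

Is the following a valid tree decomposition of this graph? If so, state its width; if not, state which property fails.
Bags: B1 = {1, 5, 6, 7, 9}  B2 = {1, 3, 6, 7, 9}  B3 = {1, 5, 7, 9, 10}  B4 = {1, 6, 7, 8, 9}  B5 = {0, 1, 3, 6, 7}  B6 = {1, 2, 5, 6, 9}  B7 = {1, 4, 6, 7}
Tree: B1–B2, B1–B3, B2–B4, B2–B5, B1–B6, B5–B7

A tree decomposition must satisfy three properties: every vertex lies in some bag; for every edge, both endpoints lie together in some bag; and for every vertex, the bags containing it form a connected subtree. Here edge (0,4) lies in no bag, so the decomposition is invalid.

No — edge (0,4) lies in no bag.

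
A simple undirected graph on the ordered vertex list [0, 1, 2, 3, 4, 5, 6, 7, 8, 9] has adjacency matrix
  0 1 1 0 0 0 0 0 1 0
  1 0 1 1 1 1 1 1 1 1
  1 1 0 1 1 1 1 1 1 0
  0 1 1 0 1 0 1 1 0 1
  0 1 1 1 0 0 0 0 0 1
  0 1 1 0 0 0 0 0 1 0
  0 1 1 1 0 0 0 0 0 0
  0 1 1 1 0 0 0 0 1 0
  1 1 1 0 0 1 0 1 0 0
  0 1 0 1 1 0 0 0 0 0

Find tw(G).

3

A width-3 tree decomposition is:
Bags: B1 = {1, 2, 7, 8}  B2 = {1, 2, 5, 8}  B3 = {1, 2, 3, 7}  B4 = {1, 2, 3, 4}  B5 = {0, 1, 2, 8}  B6 = {1, 2, 3, 6}  B7 = {1, 3, 4, 9}
Tree: B1–B2, B1–B3, B3–B4, B1–B5, B4–B6, B4–B7
Each bag holds 4 vertices, so the decomposition has width 3, which upper-bounds the treewidth. On the other hand G contains the 4-clique {1, 3, 4, 9}. A clique must lie in a single bag of any decomposition, so no decomposition can have width below 3. The upper and lower bounds meet at 3, so that is the treewidth.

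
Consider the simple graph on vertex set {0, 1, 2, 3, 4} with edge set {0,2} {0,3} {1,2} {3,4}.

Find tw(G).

1

A width-1 tree decomposition is:
Bags: B1 = {1, 2}  B2 = {0, 2}  B3 = {0, 3}  B4 = {3, 4}
Tree: B1–B2, B2–B3, B3–B4
Each bag holds 2 vertices, so the decomposition has width 1, which upper-bounds the treewidth. Any graph with an edge has treewidth ≥ 1, and G has the edge 1–2. Therefore the treewidth is 1.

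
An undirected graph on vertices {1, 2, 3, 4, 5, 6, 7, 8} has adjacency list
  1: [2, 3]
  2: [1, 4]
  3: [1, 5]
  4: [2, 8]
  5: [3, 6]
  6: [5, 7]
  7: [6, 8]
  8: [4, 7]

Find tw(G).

2

A width-2 tree decomposition is:
Bags: B1 = {1, 2, 4}  B2 = {1, 3, 4}  B3 = {3, 4, 5}  B4 = {4, 5, 6}  B5 = {4, 6, 7}  B6 = {4, 7, 8}
Tree: B1–B2, B2–B3, B3–B4, B4–B5, B5–B6
Each bag holds 3 vertices, so the decomposition has width 2, which upper-bounds the treewidth. Since 4–2–1–3–5–6–7–8–4 is a cycle in G, G is not acyclic. Forests are exactly the graphs of treewidth ≤ 1, so tw(G) ≥ 2. Hence tw(G) = 2 exactly.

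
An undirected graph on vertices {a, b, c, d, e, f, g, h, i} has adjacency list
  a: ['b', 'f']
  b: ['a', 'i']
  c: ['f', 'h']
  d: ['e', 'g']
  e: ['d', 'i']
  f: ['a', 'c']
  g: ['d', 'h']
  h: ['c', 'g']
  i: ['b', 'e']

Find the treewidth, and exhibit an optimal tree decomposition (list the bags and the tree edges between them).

The largest bag has 3 vertices, giving width 2; this decomposition certifies tw(G) ≤ 2. For the lower bound, G contains the cycle d–g–h–c–f–a–b–i–e–d, so G is not a forest; only forests have treewidth ≤ 1, hence tw(G) ≥ 2. Therefore the treewidth is 2.

Treewidth 2.
One such decomposition:
Bags: B1 = {d, g, h}  B2 = {c, d, h}  B3 = {c, d, f}  B4 = {a, d, f}  B5 = {a, b, d}  B6 = {b, d, i}  B7 = {d, e, i}
Tree: B1–B2, B2–B3, B3–B4, B4–B5, B5–B6, B6–B7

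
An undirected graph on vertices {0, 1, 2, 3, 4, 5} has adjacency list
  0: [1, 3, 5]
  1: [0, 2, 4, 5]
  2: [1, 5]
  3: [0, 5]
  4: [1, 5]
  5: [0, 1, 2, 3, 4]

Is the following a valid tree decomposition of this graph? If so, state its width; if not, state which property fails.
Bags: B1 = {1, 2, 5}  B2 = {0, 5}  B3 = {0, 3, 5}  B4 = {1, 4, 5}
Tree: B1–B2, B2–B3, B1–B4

A tree decomposition must satisfy three properties: every vertex lies in some bag; for every edge, both endpoints lie together in some bag; and for every vertex, the bags containing it form a connected subtree. Here edge (1,0) lies in no bag, so the decomposition is invalid.

No — edge (1,0) lies in no bag.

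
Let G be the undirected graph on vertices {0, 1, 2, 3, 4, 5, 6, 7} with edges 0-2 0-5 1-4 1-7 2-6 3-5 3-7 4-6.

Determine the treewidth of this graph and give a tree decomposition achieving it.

Each bag holds 3 vertices, so the decomposition has width 2, which upper-bounds the treewidth. Since 2–0–5–3–7–1–4–6–2 is a cycle in G, G is not acyclic. Forests are exactly the graphs of treewidth ≤ 1, so tw(G) ≥ 2. Therefore the treewidth is 2.

Treewidth 2.
One such decomposition:
Bags: B1 = {0, 2, 5}  B2 = {2, 3, 5}  B3 = {2, 3, 7}  B4 = {1, 2, 7}  B5 = {1, 2, 4}  B6 = {2, 4, 6}
Tree: B1–B2, B2–B3, B3–B4, B4–B5, B5–B6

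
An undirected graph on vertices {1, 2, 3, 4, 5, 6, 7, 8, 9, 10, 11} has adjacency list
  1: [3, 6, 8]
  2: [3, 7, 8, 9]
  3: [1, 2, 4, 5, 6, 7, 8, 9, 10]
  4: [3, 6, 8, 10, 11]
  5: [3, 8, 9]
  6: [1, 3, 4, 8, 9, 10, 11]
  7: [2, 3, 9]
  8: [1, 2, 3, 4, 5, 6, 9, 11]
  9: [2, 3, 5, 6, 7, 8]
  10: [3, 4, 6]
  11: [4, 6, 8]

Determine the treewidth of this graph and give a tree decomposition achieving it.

Every bag has size at most 4, so the width is 4 − 1 = 3 and tw(G) ≤ 3. On the other hand G contains the 4-clique {4, 6, 8, 11}. A clique must lie in a single bag of any decomposition, so no decomposition can have width below 3. Combining the bounds, tw(G) = 3.

Treewidth 3.
Bags: B1 = {2, 3, 8, 9}  B2 = {3, 6, 8, 9}  B3 = {3, 4, 6, 8}  B4 = {1, 3, 6, 8}  B5 = {4, 6, 8, 11}  B6 = {3, 4, 6, 10}  B7 = {2, 3, 7, 9}  B8 = {3, 5, 8, 9}
Tree: B1–B2, B2–B3, B3–B4, B3–B5, B3–B6, B1–B7, B1–B8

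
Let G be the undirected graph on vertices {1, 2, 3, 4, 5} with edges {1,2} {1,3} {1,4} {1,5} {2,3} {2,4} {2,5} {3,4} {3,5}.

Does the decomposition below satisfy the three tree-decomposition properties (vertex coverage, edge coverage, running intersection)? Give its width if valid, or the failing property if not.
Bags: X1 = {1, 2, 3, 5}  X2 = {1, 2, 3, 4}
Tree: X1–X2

Every vertex of G appears in some bag (union = {1, 2, 3, 4, 5}); every edge is covered by a bag; and for each vertex v the set of bags containing v is connected in the bag tree. The decomposition is therefore valid. The largest bag has 4 vertices, so the width is 3.

Yes; width 3.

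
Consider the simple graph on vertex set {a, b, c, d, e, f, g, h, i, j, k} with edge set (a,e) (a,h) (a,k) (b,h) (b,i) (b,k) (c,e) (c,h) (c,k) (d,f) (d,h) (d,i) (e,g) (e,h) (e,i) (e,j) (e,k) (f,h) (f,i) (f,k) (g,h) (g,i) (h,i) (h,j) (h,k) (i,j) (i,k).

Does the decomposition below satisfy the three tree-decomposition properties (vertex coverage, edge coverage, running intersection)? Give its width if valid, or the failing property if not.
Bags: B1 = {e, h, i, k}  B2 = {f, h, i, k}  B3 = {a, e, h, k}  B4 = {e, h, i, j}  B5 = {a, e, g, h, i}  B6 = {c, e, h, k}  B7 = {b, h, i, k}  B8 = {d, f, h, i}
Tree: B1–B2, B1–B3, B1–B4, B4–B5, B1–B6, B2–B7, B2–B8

A tree decomposition must satisfy three properties: every vertex lies in some bag; for every edge, both endpoints lie together in some bag; and for every vertex, the bags containing it form a connected subtree. Here bags containing vertex a are not connected in the tree, so the decomposition is invalid.

No — bags containing vertex a are not connected in the tree.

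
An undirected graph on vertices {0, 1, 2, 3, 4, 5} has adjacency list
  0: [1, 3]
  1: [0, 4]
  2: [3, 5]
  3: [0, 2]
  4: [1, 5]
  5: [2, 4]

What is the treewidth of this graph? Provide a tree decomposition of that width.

Treewidth 2.
One optimal decomposition is:
Bags: B1 = {0, 1, 4}  B2 = {0, 4, 5}  B3 = {0, 2, 5}  B4 = {0, 2, 3}
Tree: B1–B2, B2–B3, B3–B4

Each bag holds 3 vertices, so the decomposition has width 2, which upper-bounds the treewidth. The edges 0–1–4–5–2–3–0 form a cycle, so G is not a tree and its treewidth is at least 2. Therefore the treewidth is 2.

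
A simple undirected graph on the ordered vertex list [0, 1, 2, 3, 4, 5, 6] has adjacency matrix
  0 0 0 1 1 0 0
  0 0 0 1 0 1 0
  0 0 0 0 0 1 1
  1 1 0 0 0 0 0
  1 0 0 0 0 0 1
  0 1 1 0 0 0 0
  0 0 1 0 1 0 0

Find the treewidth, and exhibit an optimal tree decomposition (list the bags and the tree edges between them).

Treewidth 2.
One optimal decomposition is:
Bags: B1 = {1, 2, 5}  B2 = {1, 2, 3}  B3 = {0, 2, 3}  B4 = {0, 2, 4}  B5 = {2, 4, 6}
Tree: B1–B2, B2–B3, B3–B4, B4–B5

Each bag holds 3 vertices, so the decomposition has width 2, which upper-bounds the treewidth. Since 2–5–1–3–0–4–6–2 is a cycle in G, G is not acyclic. Forests are exactly the graphs of treewidth ≤ 1, so tw(G) ≥ 2. Therefore the treewidth is 2.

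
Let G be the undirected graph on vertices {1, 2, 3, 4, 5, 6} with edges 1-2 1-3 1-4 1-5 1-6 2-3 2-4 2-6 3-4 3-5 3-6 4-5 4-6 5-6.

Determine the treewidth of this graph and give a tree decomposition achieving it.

Treewidth 4.
Bags: B1 = {1, 2, 3, 4, 6}  B2 = {1, 3, 4, 5, 6}
Tree: B1–B2

The largest bag has 5 vertices, giving width 4; this decomposition certifies tw(G) ≤ 4. Conversely, {1, 2, 3, 4, 6} is a clique of size 5, and the vertices of any clique must share a bag in every tree decomposition; so some bag has ≥ 5 vertices and tw(G) ≥ 4. Therefore the treewidth is 4.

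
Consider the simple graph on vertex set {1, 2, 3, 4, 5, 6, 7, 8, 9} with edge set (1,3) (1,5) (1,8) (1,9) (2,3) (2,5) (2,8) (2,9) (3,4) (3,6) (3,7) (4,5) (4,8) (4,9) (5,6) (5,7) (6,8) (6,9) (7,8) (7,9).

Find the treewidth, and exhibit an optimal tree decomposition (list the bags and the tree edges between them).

Treewidth 4.
One such decomposition:
Bags: B1 = {3, 5, 6, 8, 9}  B2 = {1, 3, 5, 8, 9}  B3 = {3, 4, 5, 8, 9}  B4 = {3, 5, 7, 8, 9}  B5 = {2, 3, 5, 8, 9}
Tree: B1–B2, B2–B3, B3–B4, B4–B5

Every bag has size at most 5, so the width is 5 − 1 = 4 and tw(G) ≤ 4. For the lower bound: the 5 vertex sets {6,9}, {1,5}, {3,4}, {8}, {7} are disjoint, each induces a connected subgraph, and every pair is joined by at least one edge of G. Contracting each set to a single vertex therefore yields K_{5} as a minor, and since treewidth is minor-monotone, tw(G) ≥ tw(K_{5}) = 4. Hence tw(G) = 4 exactly.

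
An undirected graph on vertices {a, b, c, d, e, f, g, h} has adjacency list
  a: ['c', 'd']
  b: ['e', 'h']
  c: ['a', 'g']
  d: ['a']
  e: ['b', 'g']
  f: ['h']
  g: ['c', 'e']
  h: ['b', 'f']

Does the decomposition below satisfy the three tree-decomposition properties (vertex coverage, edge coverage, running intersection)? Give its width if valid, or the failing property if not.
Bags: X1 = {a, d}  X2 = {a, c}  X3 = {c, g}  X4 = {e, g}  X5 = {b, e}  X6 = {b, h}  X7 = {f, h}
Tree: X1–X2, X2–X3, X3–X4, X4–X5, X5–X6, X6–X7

Yes; width 1.

Every vertex of G appears in some bag (union = {a, b, c, d, e, f, g, h}); every edge is covered by a bag; and for each vertex v the set of bags containing v is connected in the bag tree. The decomposition is therefore valid. The largest bag has 2 vertices, so the width is 1.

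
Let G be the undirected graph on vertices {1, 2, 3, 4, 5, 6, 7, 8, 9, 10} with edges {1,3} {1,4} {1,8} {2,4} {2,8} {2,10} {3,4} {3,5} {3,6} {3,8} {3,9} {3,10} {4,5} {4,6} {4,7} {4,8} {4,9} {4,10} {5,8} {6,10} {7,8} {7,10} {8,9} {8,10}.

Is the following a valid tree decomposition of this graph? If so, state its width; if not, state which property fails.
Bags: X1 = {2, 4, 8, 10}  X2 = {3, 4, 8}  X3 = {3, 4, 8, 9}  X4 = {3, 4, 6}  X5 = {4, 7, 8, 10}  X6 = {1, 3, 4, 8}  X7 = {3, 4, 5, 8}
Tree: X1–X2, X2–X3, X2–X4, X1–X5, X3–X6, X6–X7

No — edge (10,3) lies in no bag.

A tree decomposition must satisfy three properties: every vertex lies in some bag; for every edge, both endpoints lie together in some bag; and for every vertex, the bags containing it form a connected subtree. Here edge (10,3) lies in no bag, so the decomposition is invalid.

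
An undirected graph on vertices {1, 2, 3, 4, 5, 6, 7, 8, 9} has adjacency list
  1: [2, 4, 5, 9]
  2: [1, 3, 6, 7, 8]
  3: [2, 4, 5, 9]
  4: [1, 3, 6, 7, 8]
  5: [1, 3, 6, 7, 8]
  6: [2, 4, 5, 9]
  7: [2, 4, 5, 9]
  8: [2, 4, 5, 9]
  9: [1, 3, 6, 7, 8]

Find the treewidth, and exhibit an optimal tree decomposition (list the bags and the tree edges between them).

Treewidth 4.
Bags: B1 = {2, 3, 4, 5, 9}  B2 = {2, 4, 5, 7, 9}  B3 = {2, 4, 5, 6, 9}  B4 = {1, 2, 4, 5, 9}  B5 = {2, 4, 5, 8, 9}
Tree: B1–B2, B2–B3, B3–B4, B4–B5

The largest bag has 5 vertices, giving width 4; this decomposition certifies tw(G) ≤ 4. For the lower bound: the 5 vertex sets {2,3}, {4,7}, {6,9}, {5}, {1} are disjoint, each induces a connected subgraph, and every pair is joined by at least one edge of G. Contracting each set to a single vertex therefore yields K_{5} as a minor, and since treewidth is minor-monotone, tw(G) ≥ tw(K_{5}) = 4. Combining the bounds, tw(G) = 4.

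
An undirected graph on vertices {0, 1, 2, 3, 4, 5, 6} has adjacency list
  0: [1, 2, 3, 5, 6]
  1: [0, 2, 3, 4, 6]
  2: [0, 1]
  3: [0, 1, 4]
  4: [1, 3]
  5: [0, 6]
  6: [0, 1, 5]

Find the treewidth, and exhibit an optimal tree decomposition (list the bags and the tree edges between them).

Treewidth 2.
One optimal decomposition is:
Bags: B1 = {0, 1, 6}  B2 = {0, 1, 3}  B3 = {0, 1, 2}  B4 = {1, 3, 4}  B5 = {0, 5, 6}
Tree: B1–B2, B1–B3, B2–B4, B1–B5

Every bag has size at most 3, so the width is 3 − 1 = 2 and tw(G) ≤ 2. For the lower bound, the 3 vertices {0, 1, 2} are pairwise adjacent, and any tree decomposition puts a clique entirely inside one bag — forcing width ≥ 2. Combining the bounds, tw(G) = 2.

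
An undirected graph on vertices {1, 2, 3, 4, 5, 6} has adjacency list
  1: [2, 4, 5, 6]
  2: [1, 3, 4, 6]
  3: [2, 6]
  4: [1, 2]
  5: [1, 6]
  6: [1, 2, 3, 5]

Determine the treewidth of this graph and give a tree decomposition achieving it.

Treewidth 2.
Bags: B1 = {2, 3, 6}  B2 = {1, 2, 6}  B3 = {1, 2, 4}  B4 = {1, 5, 6}
Tree: B1–B2, B2–B3, B2–B4

Every bag has size at most 3, so the width is 3 − 1 = 2 and tw(G) ≤ 2. Conversely, {1, 2, 4} is a clique of size 3, and the vertices of any clique must share a bag in every tree decomposition; so some bag has ≥ 3 vertices and tw(G) ≥ 2. Combining the bounds, tw(G) = 2.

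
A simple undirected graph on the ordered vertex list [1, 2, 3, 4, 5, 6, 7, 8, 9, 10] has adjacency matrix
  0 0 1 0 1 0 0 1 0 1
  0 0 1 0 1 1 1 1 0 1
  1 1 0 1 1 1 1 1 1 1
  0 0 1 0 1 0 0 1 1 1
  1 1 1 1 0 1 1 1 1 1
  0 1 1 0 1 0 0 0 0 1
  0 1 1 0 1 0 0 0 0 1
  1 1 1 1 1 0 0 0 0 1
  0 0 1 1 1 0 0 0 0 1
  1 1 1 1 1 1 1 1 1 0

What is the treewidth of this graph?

A width-4 tree decomposition is:
Bags: B1 = {2, 3, 5, 7, 10}  B2 = {2, 3, 5, 8, 10}  B3 = {3, 4, 5, 8, 10}  B4 = {3, 4, 5, 9, 10}  B5 = {1, 3, 5, 8, 10}  B6 = {2, 3, 5, 6, 10}
Tree: B1–B2, B2–B3, B3–B4, B2–B5, B1–B6
Each bag holds 5 vertices, so the decomposition has width 4, which upper-bounds the treewidth. Conversely, {1, 3, 5, 8, 10} is a clique of size 5, and the vertices of any clique must share a bag in every tree decomposition; so some bag has ≥ 5 vertices and tw(G) ≥ 4. Combining the bounds, tw(G) = 4.

4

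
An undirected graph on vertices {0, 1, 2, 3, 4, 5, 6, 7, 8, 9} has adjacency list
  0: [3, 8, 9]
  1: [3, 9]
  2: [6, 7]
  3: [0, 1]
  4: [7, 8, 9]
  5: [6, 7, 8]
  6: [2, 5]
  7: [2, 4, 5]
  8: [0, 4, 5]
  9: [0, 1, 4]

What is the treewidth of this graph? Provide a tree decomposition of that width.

The largest bag has 3 vertices, giving width 2; this decomposition certifies tw(G) ≤ 2. The edges 2–6–5–7–2 form a cycle, so G is not a tree and its treewidth is at least 2. Therefore the treewidth is 2.

Treewidth 2.
Bags: B1 = {2, 6, 7}  B2 = {5, 6, 7}  B3 = {4, 5, 7}  B4 = {4, 5, 8}  B5 = {4, 8, 9}  B6 = {0, 8, 9}  B7 = {0, 1, 9}  B8 = {0, 1, 3}
Tree: B1–B2, B2–B3, B3–B4, B4–B5, B5–B6, B6–B7, B7–B8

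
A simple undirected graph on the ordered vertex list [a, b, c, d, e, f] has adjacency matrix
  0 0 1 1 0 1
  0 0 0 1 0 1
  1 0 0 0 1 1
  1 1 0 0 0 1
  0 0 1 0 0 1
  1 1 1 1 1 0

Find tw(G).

2

A width-2 tree decomposition is:
Bags: B1 = {a, d, f}  B2 = {a, c, f}  B3 = {b, d, f}  B4 = {c, e, f}
Tree: B1–B2, B1–B3, B2–B4
The largest bag has 3 vertices, giving width 2; this decomposition certifies tw(G) ≤ 2. Conversely, {a, d, f} is a clique of size 3, and the vertices of any clique must share a bag in every tree decomposition; so some bag has ≥ 3 vertices and tw(G) ≥ 2. The upper and lower bounds meet at 2, so that is the treewidth.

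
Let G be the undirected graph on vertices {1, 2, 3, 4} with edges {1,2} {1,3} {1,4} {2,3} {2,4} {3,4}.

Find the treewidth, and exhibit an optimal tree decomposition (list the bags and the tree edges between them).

A single bag containing all 4 vertices is trivially a valid decomposition of width 3. Conversely, {1, 2, 3, 4} is a clique of size 4, and the vertices of any clique must share a bag in every tree decomposition; so some bag has ≥ 4 vertices and tw(G) ≥ 3. Hence tw(G) = 3 exactly.

Treewidth 3.
Bags: B1 = {1, 2, 3, 4}
Tree: (single bag)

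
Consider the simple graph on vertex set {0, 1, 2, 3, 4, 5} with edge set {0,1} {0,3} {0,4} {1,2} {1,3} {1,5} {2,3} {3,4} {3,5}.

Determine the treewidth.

A width-2 tree decomposition is:
Bags: B1 = {0, 3, 4}  B2 = {0, 1, 3}  B3 = {1, 3, 5}  B4 = {1, 2, 3}
Tree: B1–B2, B2–B3, B2–B4
Each bag holds 3 vertices, so the decomposition has width 2, which upper-bounds the treewidth. Conversely, {0, 1, 3} is a clique of size 3, and the vertices of any clique must share a bag in every tree decomposition; so some bag has ≥ 3 vertices and tw(G) ≥ 2. The upper and lower bounds meet at 2, so that is the treewidth.

2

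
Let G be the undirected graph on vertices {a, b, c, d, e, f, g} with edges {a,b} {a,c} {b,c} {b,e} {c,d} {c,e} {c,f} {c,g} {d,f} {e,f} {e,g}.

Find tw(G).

A width-2 tree decomposition is:
Bags: B1 = {c, e, g}  B2 = {c, e, f}  B3 = {b, c, e}  B4 = {a, b, c}  B5 = {c, d, f}
Tree: B1–B2, B2–B3, B3–B4, B2–B5
Every bag has size at most 3, so the width is 3 − 1 = 2 and tw(G) ≤ 2. Conversely, {c, d, f} is a clique of size 3, and the vertices of any clique must share a bag in every tree decomposition; so some bag has ≥ 3 vertices and tw(G) ≥ 2. Combining the bounds, tw(G) = 2.

2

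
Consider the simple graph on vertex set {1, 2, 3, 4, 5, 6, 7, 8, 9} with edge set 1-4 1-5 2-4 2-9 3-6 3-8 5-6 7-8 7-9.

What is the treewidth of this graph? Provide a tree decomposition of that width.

Every bag has size at most 3, so the width is 3 − 1 = 2 and tw(G) ≤ 2. Since 6–3–8–7–9–2–4–1–5–6 is a cycle in G, G is not acyclic. Forests are exactly the graphs of treewidth ≤ 1, so tw(G) ≥ 2. Combining the bounds, tw(G) = 2.

Treewidth 2.
One such decomposition:
Bags: B1 = {3, 6, 8}  B2 = {6, 7, 8}  B3 = {6, 7, 9}  B4 = {2, 6, 9}  B5 = {2, 4, 6}  B6 = {1, 4, 6}  B7 = {1, 5, 6}
Tree: B1–B2, B2–B3, B3–B4, B4–B5, B5–B6, B6–B7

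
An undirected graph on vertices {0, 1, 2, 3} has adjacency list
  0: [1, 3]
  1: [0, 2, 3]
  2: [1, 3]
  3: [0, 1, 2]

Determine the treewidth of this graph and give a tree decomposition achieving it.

Treewidth 2.
Bags: B1 = {0, 1, 3}  B2 = {1, 2, 3}
Tree: B1–B2

Each bag holds 3 vertices, so the decomposition has width 2, which upper-bounds the treewidth. Conversely, {0, 1, 3} is a clique of size 3, and the vertices of any clique must share a bag in every tree decomposition; so some bag has ≥ 3 vertices and tw(G) ≥ 2. The upper and lower bounds meet at 2, so that is the treewidth.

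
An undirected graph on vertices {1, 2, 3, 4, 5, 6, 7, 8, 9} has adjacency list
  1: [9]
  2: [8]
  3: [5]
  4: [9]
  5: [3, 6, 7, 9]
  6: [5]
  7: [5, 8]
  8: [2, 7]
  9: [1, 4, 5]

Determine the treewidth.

A width-1 tree decomposition is:
Bags: B1 = {7, 8}  B2 = {5, 7}  B3 = {2, 8}  B4 = {5, 9}  B5 = {5, 6}  B6 = {3, 5}  B7 = {1, 9}  B8 = {4, 9}
Tree: B1–B2, B1–B3, B2–B4, B2–B5, B4–B6, B4–B7, B7–B8
The largest bag has 2 vertices, giving width 1; this decomposition certifies tw(G) ≤ 1. Since G has at least one edge (e.g. 7–8), it is not an edgeless graph, so tw(G) ≥ 1. Hence tw(G) = 1 exactly.

1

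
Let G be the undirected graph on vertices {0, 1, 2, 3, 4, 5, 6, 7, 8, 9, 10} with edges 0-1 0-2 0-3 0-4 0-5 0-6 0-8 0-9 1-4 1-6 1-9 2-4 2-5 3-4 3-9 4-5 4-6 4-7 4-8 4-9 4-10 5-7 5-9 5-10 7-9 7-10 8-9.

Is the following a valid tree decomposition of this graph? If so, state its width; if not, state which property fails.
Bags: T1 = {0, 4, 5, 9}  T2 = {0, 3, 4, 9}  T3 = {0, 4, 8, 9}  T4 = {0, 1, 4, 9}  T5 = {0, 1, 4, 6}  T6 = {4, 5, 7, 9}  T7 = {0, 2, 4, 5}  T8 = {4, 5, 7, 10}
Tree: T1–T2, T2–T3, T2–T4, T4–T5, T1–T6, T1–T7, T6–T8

Vertex coverage: the bags together contain {0, 1, 2, 3, 4, 5, 6, 7, 8, 9, 10}, the full vertex set. Edge coverage: each edge of G has both endpoints in at least one bag. Running intersection: for every vertex, the bags containing it form a connected subtree. All three properties hold, so this is a valid tree decomposition of width max|bag| − 1 = 3, and hence tw(G) ≤ 3.

Yes; width 3.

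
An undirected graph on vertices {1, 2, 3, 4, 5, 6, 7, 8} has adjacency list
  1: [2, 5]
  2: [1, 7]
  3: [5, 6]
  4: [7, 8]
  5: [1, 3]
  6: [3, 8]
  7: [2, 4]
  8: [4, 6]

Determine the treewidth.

2

A width-2 tree decomposition is:
Bags: B1 = {1, 2, 7}  B2 = {1, 5, 7}  B3 = {3, 5, 7}  B4 = {3, 6, 7}  B5 = {6, 7, 8}  B6 = {4, 7, 8}
Tree: B1–B2, B2–B3, B3–B4, B4–B5, B5–B6
Every bag has size at most 3, so the width is 3 − 1 = 2 and tw(G) ≤ 2. The edges 7–2–1–5–3–6–8–4–7 form a cycle, so G is not a tree and its treewidth is at least 2. The upper and lower bounds meet at 2, so that is the treewidth.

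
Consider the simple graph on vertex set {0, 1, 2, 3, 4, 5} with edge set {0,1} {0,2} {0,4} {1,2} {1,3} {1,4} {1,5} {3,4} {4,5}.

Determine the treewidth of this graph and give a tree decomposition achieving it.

Each bag holds 3 vertices, so the decomposition has width 2, which upper-bounds the treewidth. Conversely, {0, 1, 2} is a clique of size 3, and the vertices of any clique must share a bag in every tree decomposition; so some bag has ≥ 3 vertices and tw(G) ≥ 2. Combining the bounds, tw(G) = 2.

Treewidth 2.
One such decomposition:
Bags: B1 = {0, 1, 4}  B2 = {1, 3, 4}  B3 = {1, 4, 5}  B4 = {0, 1, 2}
Tree: B1–B2, B1–B3, B1–B4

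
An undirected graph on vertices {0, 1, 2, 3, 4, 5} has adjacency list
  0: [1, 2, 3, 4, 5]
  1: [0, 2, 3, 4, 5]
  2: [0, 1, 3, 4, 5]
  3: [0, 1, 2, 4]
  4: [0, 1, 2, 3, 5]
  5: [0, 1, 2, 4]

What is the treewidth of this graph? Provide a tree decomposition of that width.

Each bag holds 5 vertices, so the decomposition has width 4, which upper-bounds the treewidth. On the other hand G contains the 5-clique {0, 1, 2, 3, 4}. A clique must lie in a single bag of any decomposition, so no decomposition can have width below 4. Combining the bounds, tw(G) = 4.

Treewidth 4.
One such decomposition:
Bags: B1 = {0, 1, 2, 4, 5}  B2 = {0, 1, 2, 3, 4}
Tree: B1–B2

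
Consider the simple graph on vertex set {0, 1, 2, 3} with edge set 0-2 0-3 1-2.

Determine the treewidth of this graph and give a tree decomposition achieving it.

Treewidth 1.
One optimal decomposition is:
Bags: B1 = {1, 2}  B2 = {0, 2}  B3 = {0, 3}
Tree: B1–B2, B2–B3

Each bag holds 2 vertices, so the decomposition has width 1, which upper-bounds the treewidth. Any graph with an edge has treewidth ≥ 1, and G has the edge 1–2. Therefore the treewidth is 1.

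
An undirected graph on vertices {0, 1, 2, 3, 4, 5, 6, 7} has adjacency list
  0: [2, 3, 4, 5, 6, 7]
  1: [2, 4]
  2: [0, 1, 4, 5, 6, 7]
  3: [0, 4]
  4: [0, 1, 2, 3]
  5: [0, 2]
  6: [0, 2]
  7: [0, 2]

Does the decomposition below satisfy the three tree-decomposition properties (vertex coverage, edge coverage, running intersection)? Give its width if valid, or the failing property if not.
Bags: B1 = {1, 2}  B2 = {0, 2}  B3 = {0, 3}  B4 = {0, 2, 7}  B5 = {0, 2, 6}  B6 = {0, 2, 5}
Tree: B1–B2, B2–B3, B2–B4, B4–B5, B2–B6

A tree decomposition must satisfy three properties: every vertex lies in some bag; for every edge, both endpoints lie together in some bag; and for every vertex, the bags containing it form a connected subtree. Here vertex 4 appears in no bag, so the decomposition is invalid.

No — vertex 4 appears in no bag.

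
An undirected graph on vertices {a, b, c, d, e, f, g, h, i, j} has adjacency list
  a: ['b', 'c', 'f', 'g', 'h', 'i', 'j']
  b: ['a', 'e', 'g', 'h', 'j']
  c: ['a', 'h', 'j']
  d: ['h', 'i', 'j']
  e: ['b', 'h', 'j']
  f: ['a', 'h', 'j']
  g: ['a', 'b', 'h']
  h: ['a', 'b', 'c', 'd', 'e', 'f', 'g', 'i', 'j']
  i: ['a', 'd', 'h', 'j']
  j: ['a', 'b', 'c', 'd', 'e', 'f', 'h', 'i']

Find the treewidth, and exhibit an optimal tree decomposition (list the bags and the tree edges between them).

Each bag holds 4 vertices, so the decomposition has width 3, which upper-bounds the treewidth. For the lower bound, the 4 vertices {a, b, g, h} are pairwise adjacent, and any tree decomposition puts a clique entirely inside one bag — forcing width ≥ 3. Therefore the treewidth is 3.

Treewidth 3.
One such decomposition:
Bags: B1 = {a, f, h, j}  B2 = {a, b, h, j}  B3 = {a, b, g, h}  B4 = {a, h, i, j}  B5 = {a, c, h, j}  B6 = {d, h, i, j}  B7 = {b, e, h, j}
Tree: B1–B2, B2–B3, B1–B4, B4–B5, B4–B6, B2–B7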